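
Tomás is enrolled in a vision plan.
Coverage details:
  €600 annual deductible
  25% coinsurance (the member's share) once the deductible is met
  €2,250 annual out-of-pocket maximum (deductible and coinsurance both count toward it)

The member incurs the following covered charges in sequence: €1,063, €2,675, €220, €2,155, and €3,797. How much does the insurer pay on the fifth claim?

Claim 1 (€1,063): deductible takes €600, €463 remains; 25% of €463 = €115.75. Cost to member: €715.75. OOP to date €715.75. Insurer: €1,063 − €715.75 = €347.25.
Claim 2 (€2,675): deductible met; 25% of €2,675 = €668.75. Member pays €668.75; OOP now €1,384.50. Insurer: €2,675 − €668.75 = €2,006.25.
Claim 3 (€220): 25% coinsurance on €220 = €55. Member pays €55; OOP now €1,439.50. Insurer: €220 − €55 = €165.
Claim 4 (€2,155): deductible already satisfied, so member's share is 25% × €2,155 = €538.75. Cost to member: €538.75. OOP to date €1,978.25. Insurer: €2,155 − €538.75 = €1,616.25.
Claim 5 (€3,797): 25% coinsurance on €3,797 = €949.25. That would push OOP to €2,927.50, over the €2,250 cap, so member pays €2,250 − €1,978.25 = €271.75. Plan pays €3,797 − €271.75 = €3,525.25.

€3,525.25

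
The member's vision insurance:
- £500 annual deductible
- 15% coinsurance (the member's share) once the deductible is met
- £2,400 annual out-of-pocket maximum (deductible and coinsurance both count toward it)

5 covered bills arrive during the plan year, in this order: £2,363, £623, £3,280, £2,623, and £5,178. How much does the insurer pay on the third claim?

£2,788

#1 (£2,363): deductible takes £500, £1,863 remains; coinsurance £1,863 × 15% = £279.45. Member owes £779.45 (running OOP £779.45). Insurer: £2,363 − £779.45 = £1,583.55.
#2 (£623): deductible already satisfied, so member's share is 15% × £623 = £93.45. Cost to member: £93.45. OOP to date £872.90. Plan pays £623 − £93.45 = £529.55.
#3 (£3,280): 15% coinsurance on £3,280 = £492. Member pays £492; OOP now £1,364.90. Insurer: £3,280 − £492 = £2,788.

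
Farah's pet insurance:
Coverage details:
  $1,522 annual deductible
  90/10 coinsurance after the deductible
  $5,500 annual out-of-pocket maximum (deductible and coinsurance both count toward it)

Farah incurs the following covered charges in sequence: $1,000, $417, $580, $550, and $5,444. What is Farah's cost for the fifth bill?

$544.40

Claim 1 ($1,000): all of it applies to the deductible. Owner owes $1,000 (running OOP $1,000).
Claim 2 ($417): entire amount goes to the deductible. Owner pays $417; OOP now $1,417.
Claim 3 ($580): $105 finishes the deductible; $475 goes to coinsurance; owner's 10% is $47.50. Cost to owner: $152.50. OOP to date $1,569.50.
Claim 4 ($550): deductible already satisfied, so owner's share is 10% × $550 = $55. Owner pays $55; OOP now $1,624.50.
Claim 5 ($5,444): 10% coinsurance on $5,444 = $544.40. Owner owes $544.40 (running OOP $2,168.90).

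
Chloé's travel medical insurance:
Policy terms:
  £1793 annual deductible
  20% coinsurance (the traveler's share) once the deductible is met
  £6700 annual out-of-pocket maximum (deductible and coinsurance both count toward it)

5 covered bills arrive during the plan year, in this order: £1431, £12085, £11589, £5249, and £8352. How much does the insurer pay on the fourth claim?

Bill 1, £1431: all of it applies to the deductible. Cost to traveler: £1431. OOP to date £1431. Plan pays £1431 − £1431 = £0.
Bill 2, £12085: £362 finishes the deductible; £11723 goes to coinsurance; 20% of £11723 = £2344.60. Traveler owes £2706.60 (running OOP £4137.60). Insurer: £12085 − £2706.60 = £9378.40.
Bill 3, £11589: deductible met; 20% of £11589 = £2317.80. Cost to traveler: £2317.80. OOP to date £6455.40. Plan pays £11589 − £2317.80 = £9271.20.
Bill 4, £5249: deductible already satisfied, so traveler's share is 20% × £5249 = £1049.80. That would push OOP to £7505.20, over the £6700 cap, so traveler pays £6700 − £6455.40 = £244.60. Insurer: £5249 − £244.60 = £5004.40.

£5004.40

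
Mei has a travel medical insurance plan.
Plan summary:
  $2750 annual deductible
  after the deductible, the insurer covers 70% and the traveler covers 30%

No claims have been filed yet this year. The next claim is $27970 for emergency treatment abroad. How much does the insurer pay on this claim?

$17654

The full $2750 deductible is still open; $2750 of this bill applies to it.
After the $2750 deductible portion, $27970 − $2750 = $25220 is subject to coinsurance.
30% of $25220 = $7566 falls to the traveler.
Traveler responsibility: $2750 + $7566 = $10316.
The plan picks up $27970 − $10316 = $17654.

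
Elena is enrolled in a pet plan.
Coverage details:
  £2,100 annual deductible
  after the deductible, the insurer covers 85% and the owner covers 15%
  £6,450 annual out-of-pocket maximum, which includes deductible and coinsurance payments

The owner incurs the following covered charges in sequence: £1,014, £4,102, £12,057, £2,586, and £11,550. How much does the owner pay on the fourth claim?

Claim 1 — £1,014: entire amount goes to the deductible. Cost to owner: £1,014. OOP to date £1,014.
Claim 2 — £4,102: £1,086 to deductible, leaving £3,016; owner's 15% is £452.40. Cost to owner: £1,538.40. OOP to date £2,552.40.
Claim 3 — £12,057: deductible met; 15% of £12,057 = £1,808.55. Cost to owner: £1,808.55. OOP to date £4,360.95.
Claim 4 — £2,586: deductible already satisfied, so owner's share is 15% × £2,586 = £387.90. Cost to owner: £387.90. OOP to date £4,748.85.

£387.90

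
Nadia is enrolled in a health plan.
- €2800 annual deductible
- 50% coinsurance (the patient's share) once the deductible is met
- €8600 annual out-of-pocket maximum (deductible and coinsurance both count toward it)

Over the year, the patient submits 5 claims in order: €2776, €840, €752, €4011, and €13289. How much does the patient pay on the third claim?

Bill 1, €2776: fully absorbed by the deductible. Patient pays €2776; OOP now €2776.
Bill 2, €840: €24 to deductible, leaving €816; 50% of €816 = €408. Cost to patient: €432. OOP to date €3208.
Bill 3, €752: deductible already satisfied, so patient's share is 50% × €752 = €376. Patient pays €376; OOP now €3584.

€376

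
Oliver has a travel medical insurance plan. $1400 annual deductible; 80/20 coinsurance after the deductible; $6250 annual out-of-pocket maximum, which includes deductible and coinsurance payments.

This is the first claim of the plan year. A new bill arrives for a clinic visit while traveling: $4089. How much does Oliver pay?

Nothing has been paid toward the $1400 deductible, so the first $1400 of this charge is applied there.
After the $1400 deductible portion, $4089 − $1400 = $2689 is subject to coinsurance.
Traveler's 20% share of $2689 is $537.80.
Traveler responsibility before any cap: $1400 + $537.80 = $1937.80.
Cumulative spending $0 + $1937.80 = $1937.80 stays under the $6250 maximum.

$1937.80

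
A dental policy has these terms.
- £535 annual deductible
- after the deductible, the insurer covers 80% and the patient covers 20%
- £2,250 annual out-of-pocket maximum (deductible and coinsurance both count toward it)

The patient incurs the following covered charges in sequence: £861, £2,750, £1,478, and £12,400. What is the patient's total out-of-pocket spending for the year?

Claim 1 (£861): deductible takes £535, £326 remains; 20% of £326 = £65.20. Patient owes £600.20 (running OOP £600.20).
Claim 2 (£2,750): deductible met; 20% of £2,750 = £550. Cost to patient: £550. OOP to date £1,150.20.
Claim 3 (£1,478): deductible met; 20% of £1,478 = £295.60. Patient pays £295.60; OOP now £1,445.80.
Claim 4 (£12,400): deductible already satisfied, so patient's share is 20% × £12,400 = £2,480. OOP would hit £3,925.80 > £2,250, so the cap limits the patient to £2,250 − £1,445.80 = £804.20.
Total paid by the patient: £600.20 + £550 + £295.60 + £804.20 = £2,250.

£2,250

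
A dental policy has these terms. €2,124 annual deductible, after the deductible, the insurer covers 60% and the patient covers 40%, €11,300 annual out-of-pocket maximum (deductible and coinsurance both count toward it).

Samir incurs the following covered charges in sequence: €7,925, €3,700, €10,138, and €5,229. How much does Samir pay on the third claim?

Bill 1, €7,925: €2,124 to deductible, leaving €5,801; patient's 40% is €2,320.40. Patient pays €4,444.40; OOP now €4,444.40.
Bill 2, €3,700: deductible met; 40% of €3,700 = €1,480. Cost to patient: €1,480. OOP to date €5,924.40.
Bill 3, €10,138: 40% coinsurance on €10,138 = €4,055.20. Cost to patient: €4,055.20. OOP to date €9,979.60.

€4,055.20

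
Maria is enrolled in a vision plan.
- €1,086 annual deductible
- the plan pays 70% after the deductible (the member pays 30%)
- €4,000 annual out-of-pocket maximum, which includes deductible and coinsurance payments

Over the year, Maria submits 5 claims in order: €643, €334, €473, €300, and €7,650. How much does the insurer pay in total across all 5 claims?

€5,819.80

#1 (€643): fully absorbed by the deductible. Cost to member: €643. OOP to date €643. Plan pays €643 − €643 = €0.
#2 (€334): fully absorbed by the deductible. Member pays €334; OOP now €977. Plan pays €334 − €334 = €0.
#3 (€473): €109 to deductible, leaving €364; 30% of €364 = €109.20. Member pays €218.20; OOP now €1,195.20. Plan pays €473 − €218.20 = €254.80.
#4 (€300): 30% coinsurance on €300 = €90. Member pays €90; OOP now €1,285.20. Insurer: €300 − €90 = €210.
#5 (€7,650): deductible already satisfied, so member's share is 30% × €7,650 = €2,295. Member pays €2,295; OOP now €3,580.20. Insurer: €7,650 − €2,295 = €5,355.
Insurer total: €0 + €0 + €254.80 + €210 + €5,355 = €5,819.80.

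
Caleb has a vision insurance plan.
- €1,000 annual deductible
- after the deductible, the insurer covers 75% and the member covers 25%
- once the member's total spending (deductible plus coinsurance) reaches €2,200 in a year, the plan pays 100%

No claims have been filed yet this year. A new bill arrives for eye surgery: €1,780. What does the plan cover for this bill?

€585

Deductible not yet touched, so the first €1,000 of the bill goes to the deductible.
After the €1,000 deductible portion, €1,780 − €1,000 = €780 is subject to coinsurance.
25% of €780 = €195 falls to the member.
So the member owes €1,000 + €195 = €1,195 before any cap.
Year-to-date out-of-pocket becomes €0 + €1,195 = €1,195, still under the €2,200 maximum, so no cap applies.
The plan picks up €1,780 − €1,195 = €585.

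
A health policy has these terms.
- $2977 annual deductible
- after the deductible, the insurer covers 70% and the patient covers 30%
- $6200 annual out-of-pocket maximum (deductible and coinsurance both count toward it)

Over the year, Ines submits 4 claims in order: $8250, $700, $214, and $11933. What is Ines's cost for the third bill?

Claim 1 — $8250: $2977 to deductible, leaving $5273; coinsurance $5273 × 30% = $1581.90. Patient pays $4558.90; OOP now $4558.90.
Claim 2 — $700: deductible met; 30% of $700 = $210. Patient pays $210; OOP now $4768.90.
Claim 3 — $214: deductible met; 30% of $214 = $64.20. Cost to patient: $64.20. OOP to date $4833.10.

$64.20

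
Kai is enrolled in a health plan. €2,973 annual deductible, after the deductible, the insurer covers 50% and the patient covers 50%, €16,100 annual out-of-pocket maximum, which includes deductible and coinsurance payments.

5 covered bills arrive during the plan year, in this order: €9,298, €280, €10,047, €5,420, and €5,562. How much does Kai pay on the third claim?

€5,023.50

Claim 1 (€9,298): deductible takes €2,973, €6,325 remains; patient's 50% is €3,162.50. Patient pays €6,135.50; OOP now €6,135.50.
Claim 2 (€280): 50% coinsurance on €280 = €140. Patient owes €140 (running OOP €6,275.50).
Claim 3 (€10,047): deductible met; 50% of €10,047 = €5,023.50. Cost to patient: €5,023.50. OOP to date €11,299.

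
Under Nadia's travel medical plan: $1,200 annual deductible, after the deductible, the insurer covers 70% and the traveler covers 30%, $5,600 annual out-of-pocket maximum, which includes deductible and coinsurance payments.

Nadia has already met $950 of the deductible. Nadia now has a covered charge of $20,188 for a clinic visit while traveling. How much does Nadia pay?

$950 of the $1,200 deductible is already met, leaving $250.
That leaves $20,188 − $250 = $19,938 for coinsurance.
30% of $19,938 = $5,981.40 falls to the traveler.
That puts the traveler's cost at $250 + $5,981.40 = $6,231.40 before any cap.
Year-to-date out-of-pocket would reach $950 + $6,231.40 = $7,181.40, above the $5,600 maximum, so the traveler pays only $5,600 − $950 = $4,650.

$4,650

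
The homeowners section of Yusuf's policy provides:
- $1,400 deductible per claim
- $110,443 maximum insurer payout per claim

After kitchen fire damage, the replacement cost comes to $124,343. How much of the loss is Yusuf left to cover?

$13,900

Subtract the deductible: $124,343 − $1,400 = $122,943.
The $110,443 per-incident cap binds; insurer pays $110,443.
Homeowner's share is the uncovered remainder: $124,343 − $110,443 = $13,900.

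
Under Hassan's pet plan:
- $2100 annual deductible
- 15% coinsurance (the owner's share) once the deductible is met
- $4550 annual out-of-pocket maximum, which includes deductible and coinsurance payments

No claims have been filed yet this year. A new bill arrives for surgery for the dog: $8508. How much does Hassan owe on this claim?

The full $2100 deductible is still open; $2100 of this bill applies to it.
After the $2100 deductible portion, $8508 − $2100 = $6408 is subject to coinsurance.
Coinsurance: $6408 × 15% = $961.20.
So the owner owes $2100 + $961.20 = $3061.20 before any cap.
Total out-of-pocket so far would be $0 + $3061.20 = $3061.20, below the $4550 cap — no reduction.

$3061.20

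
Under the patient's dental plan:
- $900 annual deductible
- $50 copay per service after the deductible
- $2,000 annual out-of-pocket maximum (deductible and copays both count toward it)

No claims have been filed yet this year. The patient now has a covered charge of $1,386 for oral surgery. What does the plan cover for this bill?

$436

Deductible not yet touched, so the first $900 of the bill goes to the deductible.
After the $900 deductible portion, $1,386 − $900 = $486 is subject to the copay.
Copay on this service: $50.
That puts the patient's cost at $900 + $50 = $950 before any cap.
Cumulative spending $0 + $950 = $950 stays under the $2,000 maximum.
The insurer covers the remainder: $1,386 − $950 = $436.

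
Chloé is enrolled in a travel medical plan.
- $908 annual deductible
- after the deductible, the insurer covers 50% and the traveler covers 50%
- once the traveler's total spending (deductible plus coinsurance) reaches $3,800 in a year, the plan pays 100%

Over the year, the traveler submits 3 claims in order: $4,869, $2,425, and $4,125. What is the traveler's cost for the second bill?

Claim 1 — $4,869: deductible takes $908, $3,961 remains; 50% of $3,961 = $1,980.50. Traveler owes $2,888.50 (running OOP $2,888.50).
Claim 2 — $2,425: 50% coinsurance on $2,425 = $1,212.50. That would push OOP to $4,101, over the $3,800 cap, so traveler pays $3,800 − $2,888.50 = $911.50.

$911.50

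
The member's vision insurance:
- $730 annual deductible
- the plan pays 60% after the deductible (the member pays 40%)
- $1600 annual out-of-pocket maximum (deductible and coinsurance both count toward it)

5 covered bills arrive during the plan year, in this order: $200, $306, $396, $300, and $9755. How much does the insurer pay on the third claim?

Claim 1 ($200): entire amount goes to the deductible. Member owes $200 (running OOP $200). Plan pays $200 − $200 = $0.
Claim 2 ($306): entire amount goes to the deductible. Cost to member: $306. OOP to date $506. Insurer: $306 − $306 = $0.
Claim 3 ($396): $224 finishes the deductible; $172 goes to coinsurance; coinsurance $172 × 40% = $68.80. Member owes $292.80 (running OOP $798.80). Insurer: $396 − $292.80 = $103.20.

$103.20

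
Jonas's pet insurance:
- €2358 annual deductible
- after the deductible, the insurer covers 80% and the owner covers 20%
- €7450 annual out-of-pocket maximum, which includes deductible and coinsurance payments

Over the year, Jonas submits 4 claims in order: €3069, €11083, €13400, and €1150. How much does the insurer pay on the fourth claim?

€1096.80

Claim 1 — €3069: €2358 to deductible, leaving €711; owner's 20% is €142.20. Owner owes €2500.20 (running OOP €2500.20). Plan pays €3069 − €2500.20 = €568.80.
Claim 2 — €11083: deductible already satisfied, so owner's share is 20% × €11083 = €2216.60. Owner owes €2216.60 (running OOP €4716.80). Plan pays €11083 − €2216.60 = €8866.40.
Claim 3 — €13400: 20% coinsurance on €13400 = €2680. Cost to owner: €2680. OOP to date €7396.80. Plan pays €13400 − €2680 = €10720.
Claim 4 — €1150: 20% coinsurance on €1150 = €230. OOP would hit €7626.80 > €7450, so the cap limits the owner to €7450 − €7396.80 = €53.20. Plan pays €1150 − €53.20 = €1096.80.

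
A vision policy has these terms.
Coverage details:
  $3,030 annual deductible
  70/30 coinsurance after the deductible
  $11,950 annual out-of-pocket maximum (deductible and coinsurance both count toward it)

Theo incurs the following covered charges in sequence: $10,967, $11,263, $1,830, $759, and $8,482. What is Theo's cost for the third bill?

Bill 1, $10,967: $3,030 to deductible, leaving $7,937; coinsurance $7,937 × 30% = $2,381.10. Cost to member: $5,411.10. OOP to date $5,411.10.
Bill 2, $11,263: deductible met; 30% of $11,263 = $3,378.90. Member owes $3,378.90 (running OOP $8,790).
Bill 3, $1,830: 30% coinsurance on $1,830 = $549. Cost to member: $549. OOP to date $9,339.

$549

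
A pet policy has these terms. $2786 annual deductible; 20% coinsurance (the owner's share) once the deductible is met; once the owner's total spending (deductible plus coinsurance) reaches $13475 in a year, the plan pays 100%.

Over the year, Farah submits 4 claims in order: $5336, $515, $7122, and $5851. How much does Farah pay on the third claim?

$1424.40

Claim 1 ($5336): $2786 finishes the deductible; $2550 goes to coinsurance; coinsurance $2550 × 20% = $510. Owner owes $3296 (running OOP $3296).
Claim 2 ($515): deductible already satisfied, so owner's share is 20% × $515 = $103. Cost to owner: $103. OOP to date $3399.
Claim 3 ($7122): deductible met; 20% of $7122 = $1424.40. Owner owes $1424.40 (running OOP $4823.40).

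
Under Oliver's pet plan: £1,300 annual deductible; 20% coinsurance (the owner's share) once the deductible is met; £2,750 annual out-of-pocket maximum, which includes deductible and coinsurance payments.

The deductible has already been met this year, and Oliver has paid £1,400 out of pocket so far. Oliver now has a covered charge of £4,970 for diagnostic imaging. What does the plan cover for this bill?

With the deductible met, the entire £4,970 is subject to coinsurance.
20% of £4,970 = £994 falls to the owner.
Total out-of-pocket so far would be £1,400 + £994 = £2,394, below the £2,750 cap — no reduction.
The insurer covers the remainder: £4,970 − £994 = £3,976.

£3,976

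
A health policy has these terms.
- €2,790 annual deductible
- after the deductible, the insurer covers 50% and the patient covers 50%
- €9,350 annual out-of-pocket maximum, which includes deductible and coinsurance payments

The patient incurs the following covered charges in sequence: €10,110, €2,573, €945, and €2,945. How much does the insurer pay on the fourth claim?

€1,804

Bill 1, €10,110: €2,790 to deductible, leaving €7,320; coinsurance €7,320 × 50% = €3,660. Patient pays €6,450; OOP now €6,450. Insurer: €10,110 − €6,450 = €3,660.
Bill 2, €2,573: deductible already satisfied, so patient's share is 50% × €2,573 = €1,286.50. Patient owes €1,286.50 (running OOP €7,736.50). Plan pays €2,573 − €1,286.50 = €1,286.50.
Bill 3, €945: deductible met; 50% of €945 = €472.50. Patient pays €472.50; OOP now €8,209. Insurer: €945 − €472.50 = €472.50.
Bill 4, €2,945: deductible met; 50% of €2,945 = €1,472.50. Adding that to €8,209 gives €9,681.50, past the €9,350 cap; patient pays only €9,350 − €8,209 = €1,141. Plan pays €2,945 − €1,141 = €1,804.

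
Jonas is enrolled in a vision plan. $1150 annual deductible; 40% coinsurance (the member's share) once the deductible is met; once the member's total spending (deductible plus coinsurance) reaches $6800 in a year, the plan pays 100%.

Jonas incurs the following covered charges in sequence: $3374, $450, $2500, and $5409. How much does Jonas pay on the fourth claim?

Claim 1 ($3374): deductible takes $1150, $2224 remains; coinsurance $2224 × 40% = $889.60. Member owes $2039.60 (running OOP $2039.60).
Claim 2 ($450): deductible already satisfied, so member's share is 40% × $450 = $180. Cost to member: $180. OOP to date $2219.60.
Claim 3 ($2500): 40% coinsurance on $2500 = $1000. Cost to member: $1000. OOP to date $3219.60.
Claim 4 ($5409): 40% coinsurance on $5409 = $2163.60. Member owes $2163.60 (running OOP $5383.20).

$2163.60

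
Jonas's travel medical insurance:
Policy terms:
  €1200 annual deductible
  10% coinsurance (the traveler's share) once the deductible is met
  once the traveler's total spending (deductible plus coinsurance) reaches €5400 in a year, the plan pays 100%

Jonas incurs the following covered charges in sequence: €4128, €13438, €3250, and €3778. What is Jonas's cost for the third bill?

Bill 1, €4128: deductible takes €1200, €2928 remains; traveler's 10% is €292.80. Traveler pays €1492.80; OOP now €1492.80.
Bill 2, €13438: 10% coinsurance on €13438 = €1343.80. Cost to traveler: €1343.80. OOP to date €2836.60.
Bill 3, €3250: deductible already satisfied, so traveler's share is 10% × €3250 = €325. Cost to traveler: €325. OOP to date €3161.60.

€325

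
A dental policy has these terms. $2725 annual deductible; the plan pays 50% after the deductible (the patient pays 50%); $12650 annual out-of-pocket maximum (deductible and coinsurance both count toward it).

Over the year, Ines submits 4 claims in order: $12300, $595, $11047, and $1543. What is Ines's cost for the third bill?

$4840

Bill 1, $12300: $2725 to deductible, leaving $9575; coinsurance $9575 × 50% = $4787.50. Patient pays $7512.50; OOP now $7512.50.
Bill 2, $595: deductible already satisfied, so patient's share is 50% × $595 = $297.50. Patient pays $297.50; OOP now $7810.
Bill 3, $11047: deductible already satisfied, so patient's share is 50% × $11047 = $5523.50. That would push OOP to $13333.50, over the $12650 cap, so patient pays $12650 − $7810 = $4840.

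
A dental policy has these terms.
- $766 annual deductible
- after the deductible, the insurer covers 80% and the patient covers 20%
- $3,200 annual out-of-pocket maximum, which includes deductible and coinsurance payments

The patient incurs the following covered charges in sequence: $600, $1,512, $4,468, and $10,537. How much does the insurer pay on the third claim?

Bill 1, $600: all of it applies to the deductible. Patient pays $600; OOP now $600. Insurer: $600 − $600 = $0.
Bill 2, $1,512: $166 to deductible, leaving $1,346; coinsurance $1,346 × 20% = $269.20. Patient pays $435.20; OOP now $1,035.20. Plan pays $1,512 − $435.20 = $1,076.80.
Bill 3, $4,468: deductible met; 20% of $4,468 = $893.60. Cost to patient: $893.60. OOP to date $1,928.80. Plan pays $4,468 − $893.60 = $3,574.40.

$3,574.40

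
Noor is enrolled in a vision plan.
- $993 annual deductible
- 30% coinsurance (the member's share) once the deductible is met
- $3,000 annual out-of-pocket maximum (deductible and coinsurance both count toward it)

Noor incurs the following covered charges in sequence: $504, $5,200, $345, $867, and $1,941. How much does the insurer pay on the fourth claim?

$606.90

Claim 1 — $504: entire amount goes to the deductible. Member pays $504; OOP now $504. Insurer: $504 − $504 = $0.
Claim 2 — $5,200: deductible takes $489, $4,711 remains; 30% of $4,711 = $1,413.30. Cost to member: $1,902.30. OOP to date $2,406.30. Insurer: $5,200 − $1,902.30 = $3,297.70.
Claim 3 — $345: deductible met; 30% of $345 = $103.50. Cost to member: $103.50. OOP to date $2,509.80. Insurer: $345 − $103.50 = $241.50.
Claim 4 — $867: deductible already satisfied, so member's share is 30% × $867 = $260.10. Member owes $260.10 (running OOP $2,769.90). Insurer: $867 − $260.10 = $606.90.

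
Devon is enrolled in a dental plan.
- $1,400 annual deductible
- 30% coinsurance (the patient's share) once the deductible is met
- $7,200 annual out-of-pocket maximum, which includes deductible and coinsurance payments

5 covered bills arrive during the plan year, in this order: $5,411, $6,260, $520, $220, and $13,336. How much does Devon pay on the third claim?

#1 ($5,411): $1,400 finishes the deductible; $4,011 goes to coinsurance; 30% of $4,011 = $1,203.30. Patient pays $2,603.30; OOP now $2,603.30.
#2 ($6,260): 30% coinsurance on $6,260 = $1,878. Patient pays $1,878; OOP now $4,481.30.
#3 ($520): deductible met; 30% of $520 = $156. Patient pays $156; OOP now $4,637.30.

$156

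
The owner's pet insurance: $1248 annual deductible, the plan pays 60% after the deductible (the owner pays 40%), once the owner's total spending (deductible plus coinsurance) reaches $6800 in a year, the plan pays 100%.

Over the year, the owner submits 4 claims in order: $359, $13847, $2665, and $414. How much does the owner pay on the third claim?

$368.80

Claim 1 ($359): all of it applies to the deductible. Owner owes $359 (running OOP $359).
Claim 2 ($13847): $889 finishes the deductible; $12958 goes to coinsurance; owner's 40% is $5183.20. Cost to owner: $6072.20. OOP to date $6431.20.
Claim 3 ($2665): deductible met; 40% of $2665 = $1066. That would push OOP to $7497.20, over the $6800 cap, so owner pays $6800 − $6431.20 = $368.80.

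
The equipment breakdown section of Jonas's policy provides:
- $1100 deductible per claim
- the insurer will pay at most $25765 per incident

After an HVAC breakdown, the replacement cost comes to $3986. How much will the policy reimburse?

$2886

Subtract the deductible: $3986 − $1100 = $2886.
$2886 ≤ $25765, so the limit doesn't bind; insurer pays $2886.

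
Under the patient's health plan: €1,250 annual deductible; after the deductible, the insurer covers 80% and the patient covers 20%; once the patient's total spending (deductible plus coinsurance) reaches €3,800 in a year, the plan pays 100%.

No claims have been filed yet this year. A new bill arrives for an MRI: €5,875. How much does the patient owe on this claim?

Nothing has been paid toward the €1,250 deductible, so the first €1,250 of this charge is applied there.
The remaining €4,625 (= €5,875 − €1,250) moves to coinsurance.
Coinsurance: €4,625 × 20% = €925.
So the patient owes €1,250 + €925 = €2,175 before any cap.
Cumulative spending €0 + €2,175 = €2,175 stays under the €3,800 maximum.

€2,175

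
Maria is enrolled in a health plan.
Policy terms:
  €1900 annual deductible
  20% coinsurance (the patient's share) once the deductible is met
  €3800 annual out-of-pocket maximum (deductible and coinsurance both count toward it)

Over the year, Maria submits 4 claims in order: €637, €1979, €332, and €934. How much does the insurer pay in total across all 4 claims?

Claim 1 — €637: all of it applies to the deductible. Patient owes €637 (running OOP €637). Plan pays €637 − €637 = €0.
Claim 2 — €1979: €1263 to deductible, leaving €716; coinsurance €716 × 20% = €143.20. Patient pays €1406.20; OOP now €2043.20. Plan pays €1979 − €1406.20 = €572.80.
Claim 3 — €332: deductible met; 20% of €332 = €66.40. Patient pays €66.40; OOP now €2109.60. Plan pays €332 − €66.40 = €265.60.
Claim 4 — €934: deductible already satisfied, so patient's share is 20% × €934 = €186.80. Patient owes €186.80 (running OOP €2296.40). Insurer: €934 − €186.80 = €747.20.
Insurer total: €0 + €572.80 + €265.60 + €747.20 = €1585.60.

€1585.60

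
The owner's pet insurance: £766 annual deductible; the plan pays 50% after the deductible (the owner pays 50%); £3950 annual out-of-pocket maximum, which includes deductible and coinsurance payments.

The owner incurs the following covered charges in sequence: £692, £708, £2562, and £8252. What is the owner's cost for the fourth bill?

Claim 1 (£692): all of it applies to the deductible. Owner owes £692 (running OOP £692).
Claim 2 (£708): £74 finishes the deductible; £634 goes to coinsurance; owner's 50% is £317. Owner owes £391 (running OOP £1083).
Claim 3 (£2562): 50% coinsurance on £2562 = £1281. Cost to owner: £1281. OOP to date £2364.
Claim 4 (£8252): deductible met; 50% of £8252 = £4126. Adding that to £2364 gives £6490, past the £3950 cap; owner pays only £3950 − £2364 = £1586.

£1586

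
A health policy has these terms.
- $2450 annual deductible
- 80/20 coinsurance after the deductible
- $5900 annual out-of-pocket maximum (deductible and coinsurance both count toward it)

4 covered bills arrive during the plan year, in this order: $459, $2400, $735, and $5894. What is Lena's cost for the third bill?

Claim 1 ($459): fully absorbed by the deductible. Cost to patient: $459. OOP to date $459.
Claim 2 ($2400): deductible takes $1991, $409 remains; patient's 20% is $81.80. Patient pays $2072.80; OOP now $2531.80.
Claim 3 ($735): deductible met; 20% of $735 = $147. Patient owes $147 (running OOP $2678.80).

$147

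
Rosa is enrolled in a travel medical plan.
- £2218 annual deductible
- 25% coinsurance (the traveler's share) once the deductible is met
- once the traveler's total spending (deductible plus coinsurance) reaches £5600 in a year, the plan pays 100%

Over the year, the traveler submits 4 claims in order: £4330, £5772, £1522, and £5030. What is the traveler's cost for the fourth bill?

£1030.50

Bill 1, £4330: deductible takes £2218, £2112 remains; coinsurance £2112 × 25% = £528. Cost to traveler: £2746. OOP to date £2746.
Bill 2, £5772: deductible already satisfied, so traveler's share is 25% × £5772 = £1443. Traveler pays £1443; OOP now £4189.
Bill 3, £1522: 25% coinsurance on £1522 = £380.50. Traveler owes £380.50 (running OOP £4569.50).
Bill 4, £5030: deductible met; 25% of £5030 = £1257.50. Adding that to £4569.50 gives £5827, past the £5600 cap; traveler pays only £5600 − £4569.50 = £1030.50.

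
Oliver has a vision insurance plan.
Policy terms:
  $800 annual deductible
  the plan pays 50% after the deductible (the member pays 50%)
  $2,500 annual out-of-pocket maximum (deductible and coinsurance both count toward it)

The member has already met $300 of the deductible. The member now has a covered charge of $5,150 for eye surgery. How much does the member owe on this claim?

Deductible still to meet: $800 − $300 = $500.
After the $500 deductible portion, $5,150 − $500 = $4,650 is subject to coinsurance.
50% of $4,650 = $2,325 falls to the member.
That puts the member's cost at $500 + $2,325 = $2,825 before any cap.
Year-to-date out-of-pocket would reach $300 + $2,825 = $3,125, above the $2,500 maximum, so the member pays only $2,500 − $300 = $2,200.

$2,200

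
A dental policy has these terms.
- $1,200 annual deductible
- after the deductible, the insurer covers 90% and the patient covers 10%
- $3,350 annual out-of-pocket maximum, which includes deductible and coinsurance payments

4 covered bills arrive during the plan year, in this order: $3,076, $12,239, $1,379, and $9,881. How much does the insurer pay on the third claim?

$1,241.10

Claim 1 — $3,076: $1,200 finishes the deductible; $1,876 goes to coinsurance; coinsurance $1,876 × 10% = $187.60. Cost to patient: $1,387.60. OOP to date $1,387.60. Insurer: $3,076 − $1,387.60 = $1,688.40.
Claim 2 — $12,239: deductible already satisfied, so patient's share is 10% × $12,239 = $1,223.90. Cost to patient: $1,223.90. OOP to date $2,611.50. Plan pays $12,239 − $1,223.90 = $11,015.10.
Claim 3 — $1,379: deductible already satisfied, so patient's share is 10% × $1,379 = $137.90. Cost to patient: $137.90. OOP to date $2,749.40. Insurer: $1,379 − $137.90 = $1,241.10.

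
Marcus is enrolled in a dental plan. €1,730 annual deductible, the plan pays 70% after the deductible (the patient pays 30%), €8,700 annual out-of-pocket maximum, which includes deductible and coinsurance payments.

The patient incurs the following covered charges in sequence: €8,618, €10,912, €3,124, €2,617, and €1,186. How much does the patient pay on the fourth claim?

€692.80

#1 (€8,618): €1,730 to deductible, leaving €6,888; coinsurance €6,888 × 30% = €2,066.40. Patient owes €3,796.40 (running OOP €3,796.40).
#2 (€10,912): deductible already satisfied, so patient's share is 30% × €10,912 = €3,273.60. Cost to patient: €3,273.60. OOP to date €7,070.
#3 (€3,124): deductible already satisfied, so patient's share is 30% × €3,124 = €937.20. Patient owes €937.20 (running OOP €8,007.20).
#4 (€2,617): 30% coinsurance on €2,617 = €785.10. Adding that to €8,007.20 gives €8,792.30, past the €8,700 cap; patient pays only €8,700 − €8,007.20 = €692.80.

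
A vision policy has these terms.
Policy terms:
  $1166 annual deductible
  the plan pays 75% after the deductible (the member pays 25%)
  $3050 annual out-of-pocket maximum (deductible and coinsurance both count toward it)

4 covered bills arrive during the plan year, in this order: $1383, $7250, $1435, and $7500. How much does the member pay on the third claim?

#1 ($1383): deductible takes $1166, $217 remains; coinsurance $217 × 25% = $54.25. Cost to member: $1220.25. OOP to date $1220.25.
#2 ($7250): deductible already satisfied, so member's share is 25% × $7250 = $1812.50. Cost to member: $1812.50. OOP to date $3032.75.
#3 ($1435): deductible met; 25% of $1435 = $358.75. Adding that to $3032.75 gives $3391.50, past the $3050 cap; member pays only $3050 − $3032.75 = $17.25.

$17.25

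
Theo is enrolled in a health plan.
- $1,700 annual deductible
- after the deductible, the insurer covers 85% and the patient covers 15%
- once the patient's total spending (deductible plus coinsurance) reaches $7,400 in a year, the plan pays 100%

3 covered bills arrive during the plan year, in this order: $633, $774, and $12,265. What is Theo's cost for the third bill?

$2,088.80

Claim 1 ($633): all of it applies to the deductible. Cost to patient: $633. OOP to date $633.
Claim 2 ($774): all of it applies to the deductible. Patient pays $774; OOP now $1,407.
Claim 3 ($12,265): $293 to deductible, leaving $11,972; 15% of $11,972 = $1,795.80. Cost to patient: $2,088.80. OOP to date $3,495.80.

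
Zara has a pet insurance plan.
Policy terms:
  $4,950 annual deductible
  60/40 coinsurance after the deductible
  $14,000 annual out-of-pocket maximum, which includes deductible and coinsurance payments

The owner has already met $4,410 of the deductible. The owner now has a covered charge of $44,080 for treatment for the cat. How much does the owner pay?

Deductible still to meet: $4,950 − $4,410 = $540.
That leaves $44,080 − $540 = $43,540 for coinsurance.
Owner's 40% share of $43,540 is $17,416.
So the owner owes $540 + $17,416 = $17,956 before any cap.
Year-to-date out-of-pocket would reach $4,410 + $17,956 = $22,366, above the $14,000 maximum, so the owner pays only $14,000 − $4,410 = $9,590.

$9,590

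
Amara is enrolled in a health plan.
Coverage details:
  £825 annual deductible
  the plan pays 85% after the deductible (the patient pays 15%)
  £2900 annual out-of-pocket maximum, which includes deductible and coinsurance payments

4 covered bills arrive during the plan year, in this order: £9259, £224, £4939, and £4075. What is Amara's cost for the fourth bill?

Claim 1 (£9259): £825 finishes the deductible; £8434 goes to coinsurance; coinsurance £8434 × 15% = £1265.10. Patient owes £2090.10 (running OOP £2090.10).
Claim 2 (£224): deductible already satisfied, so patient's share is 15% × £224 = £33.60. Cost to patient: £33.60. OOP to date £2123.70.
Claim 3 (£4939): deductible met; 15% of £4939 = £740.85. Patient owes £740.85 (running OOP £2864.55).
Claim 4 (£4075): 15% coinsurance on £4075 = £611.25. OOP would hit £3475.80 > £2900, so the cap limits the patient to £2900 − £2864.55 = £35.45.

£35.45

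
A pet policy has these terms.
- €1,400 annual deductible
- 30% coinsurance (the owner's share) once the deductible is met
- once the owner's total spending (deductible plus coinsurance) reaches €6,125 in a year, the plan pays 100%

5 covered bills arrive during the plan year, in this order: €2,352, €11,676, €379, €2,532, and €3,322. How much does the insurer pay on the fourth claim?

€1,772.40

Bill 1, €2,352: deductible takes €1,400, €952 remains; owner's 30% is €285.60. Owner pays €1,685.60; OOP now €1,685.60. Plan pays €2,352 − €1,685.60 = €666.40.
Bill 2, €11,676: deductible met; 30% of €11,676 = €3,502.80. Owner owes €3,502.80 (running OOP €5,188.40). Insurer: €11,676 − €3,502.80 = €8,173.20.
Bill 3, €379: 30% coinsurance on €379 = €113.70. Cost to owner: €113.70. OOP to date €5,302.10. Insurer: €379 − €113.70 = €265.30.
Bill 4, €2,532: deductible already satisfied, so owner's share is 30% × €2,532 = €759.60. Cost to owner: €759.60. OOP to date €6,061.70. Plan pays €2,532 − €759.60 = €1,772.40.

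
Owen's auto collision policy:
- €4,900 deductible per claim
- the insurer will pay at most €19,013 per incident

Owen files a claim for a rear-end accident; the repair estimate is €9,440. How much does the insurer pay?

€4,540

After the deductible, €9,440 − €4,900 = €4,540 remains.
That's under the €19,013 cap, so the insurer reimburses the full €4,540.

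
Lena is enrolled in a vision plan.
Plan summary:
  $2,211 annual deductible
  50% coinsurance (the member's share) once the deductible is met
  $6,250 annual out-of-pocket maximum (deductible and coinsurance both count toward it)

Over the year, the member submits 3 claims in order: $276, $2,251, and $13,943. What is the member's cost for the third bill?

Bill 1, $276: all of it applies to the deductible. Cost to member: $276. OOP to date $276.
Bill 2, $2,251: $1,935 to deductible, leaving $316; coinsurance $316 × 50% = $158. Cost to member: $2,093. OOP to date $2,369.
Bill 3, $13,943: 50% coinsurance on $13,943 = $6,971.50. Adding that to $2,369 gives $9,340.50, past the $6,250 cap; member pays only $6,250 − $2,369 = $3,881.

$3,881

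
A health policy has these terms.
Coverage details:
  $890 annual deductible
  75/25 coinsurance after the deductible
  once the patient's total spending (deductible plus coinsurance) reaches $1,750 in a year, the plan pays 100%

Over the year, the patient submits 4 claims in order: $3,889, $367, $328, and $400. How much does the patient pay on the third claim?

Claim 1 ($3,889): $890 finishes the deductible; $2,999 goes to coinsurance; coinsurance $2,999 × 25% = $749.75. Patient pays $1,639.75; OOP now $1,639.75.
Claim 2 ($367): deductible met; 25% of $367 = $91.75. Patient owes $91.75 (running OOP $1,731.50).
Claim 3 ($328): 25% coinsurance on $328 = $82. Adding that to $1,731.50 gives $1,813.50, past the $1,750 cap; patient pays only $1,750 − $1,731.50 = $18.50.

$18.50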